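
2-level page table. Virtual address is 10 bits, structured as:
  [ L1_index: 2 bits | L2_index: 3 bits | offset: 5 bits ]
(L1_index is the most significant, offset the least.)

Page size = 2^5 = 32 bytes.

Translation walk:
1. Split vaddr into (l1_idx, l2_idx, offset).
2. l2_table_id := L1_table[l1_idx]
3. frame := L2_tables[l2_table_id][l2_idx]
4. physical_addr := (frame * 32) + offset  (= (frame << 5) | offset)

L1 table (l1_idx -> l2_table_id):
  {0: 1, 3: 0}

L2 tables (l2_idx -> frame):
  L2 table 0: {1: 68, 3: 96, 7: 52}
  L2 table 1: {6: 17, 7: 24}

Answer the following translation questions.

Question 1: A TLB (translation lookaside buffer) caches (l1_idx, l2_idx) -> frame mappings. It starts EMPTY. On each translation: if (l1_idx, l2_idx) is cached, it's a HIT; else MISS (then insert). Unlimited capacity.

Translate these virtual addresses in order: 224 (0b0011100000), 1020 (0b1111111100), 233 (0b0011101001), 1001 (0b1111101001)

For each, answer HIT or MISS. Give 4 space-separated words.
vaddr=224: (0,7) not in TLB -> MISS, insert
vaddr=1020: (3,7) not in TLB -> MISS, insert
vaddr=233: (0,7) in TLB -> HIT
vaddr=1001: (3,7) in TLB -> HIT

Answer: MISS MISS HIT HIT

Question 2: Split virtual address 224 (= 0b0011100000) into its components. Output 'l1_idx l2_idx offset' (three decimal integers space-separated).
Answer: 0 7 0

Derivation:
vaddr = 224 = 0b0011100000
  top 2 bits -> l1_idx = 0
  next 3 bits -> l2_idx = 7
  bottom 5 bits -> offset = 0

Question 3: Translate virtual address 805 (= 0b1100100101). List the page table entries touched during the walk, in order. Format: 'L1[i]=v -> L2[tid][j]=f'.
Answer: L1[3]=0 -> L2[0][1]=68

Derivation:
vaddr = 805 = 0b1100100101
Split: l1_idx=3, l2_idx=1, offset=5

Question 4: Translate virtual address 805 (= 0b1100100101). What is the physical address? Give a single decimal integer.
Answer: 2181

Derivation:
vaddr = 805 = 0b1100100101
Split: l1_idx=3, l2_idx=1, offset=5
L1[3] = 0
L2[0][1] = 68
paddr = 68 * 32 + 5 = 2181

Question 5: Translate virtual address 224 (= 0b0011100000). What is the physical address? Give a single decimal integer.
vaddr = 224 = 0b0011100000
Split: l1_idx=0, l2_idx=7, offset=0
L1[0] = 1
L2[1][7] = 24
paddr = 24 * 32 + 0 = 768

Answer: 768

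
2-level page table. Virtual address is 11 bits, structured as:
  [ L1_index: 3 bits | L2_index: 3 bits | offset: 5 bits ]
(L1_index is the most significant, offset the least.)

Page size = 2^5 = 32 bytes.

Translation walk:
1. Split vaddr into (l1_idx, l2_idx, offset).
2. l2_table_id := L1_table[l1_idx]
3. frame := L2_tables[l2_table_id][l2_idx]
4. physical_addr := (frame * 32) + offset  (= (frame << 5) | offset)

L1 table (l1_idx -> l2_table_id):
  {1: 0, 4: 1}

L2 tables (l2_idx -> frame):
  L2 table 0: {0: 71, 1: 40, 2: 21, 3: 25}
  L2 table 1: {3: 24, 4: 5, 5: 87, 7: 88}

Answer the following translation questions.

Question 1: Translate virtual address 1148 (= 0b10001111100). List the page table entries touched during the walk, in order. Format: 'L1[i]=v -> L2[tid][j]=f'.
vaddr = 1148 = 0b10001111100
Split: l1_idx=4, l2_idx=3, offset=28

Answer: L1[4]=1 -> L2[1][3]=24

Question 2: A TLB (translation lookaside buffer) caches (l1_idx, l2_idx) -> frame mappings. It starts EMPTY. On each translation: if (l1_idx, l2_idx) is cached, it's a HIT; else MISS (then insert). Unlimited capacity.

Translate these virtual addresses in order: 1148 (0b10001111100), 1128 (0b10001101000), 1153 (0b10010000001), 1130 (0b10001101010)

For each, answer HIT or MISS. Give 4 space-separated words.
Answer: MISS HIT MISS HIT

Derivation:
vaddr=1148: (4,3) not in TLB -> MISS, insert
vaddr=1128: (4,3) in TLB -> HIT
vaddr=1153: (4,4) not in TLB -> MISS, insert
vaddr=1130: (4,3) in TLB -> HIT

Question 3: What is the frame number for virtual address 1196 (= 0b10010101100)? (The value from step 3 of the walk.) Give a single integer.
Answer: 87

Derivation:
vaddr = 1196: l1_idx=4, l2_idx=5
L1[4] = 1; L2[1][5] = 87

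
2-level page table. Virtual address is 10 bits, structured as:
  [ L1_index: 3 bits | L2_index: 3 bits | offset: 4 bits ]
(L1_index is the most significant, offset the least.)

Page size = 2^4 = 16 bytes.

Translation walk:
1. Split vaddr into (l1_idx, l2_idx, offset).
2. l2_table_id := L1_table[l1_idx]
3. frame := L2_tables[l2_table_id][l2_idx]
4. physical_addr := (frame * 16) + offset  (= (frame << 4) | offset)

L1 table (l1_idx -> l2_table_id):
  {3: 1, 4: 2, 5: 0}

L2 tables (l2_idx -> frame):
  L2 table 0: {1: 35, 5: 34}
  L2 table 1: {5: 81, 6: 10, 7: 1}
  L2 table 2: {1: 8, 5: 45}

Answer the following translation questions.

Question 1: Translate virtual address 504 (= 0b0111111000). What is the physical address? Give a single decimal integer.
vaddr = 504 = 0b0111111000
Split: l1_idx=3, l2_idx=7, offset=8
L1[3] = 1
L2[1][7] = 1
paddr = 1 * 16 + 8 = 24

Answer: 24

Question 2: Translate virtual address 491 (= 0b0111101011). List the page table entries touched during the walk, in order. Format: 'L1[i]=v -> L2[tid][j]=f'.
vaddr = 491 = 0b0111101011
Split: l1_idx=3, l2_idx=6, offset=11

Answer: L1[3]=1 -> L2[1][6]=10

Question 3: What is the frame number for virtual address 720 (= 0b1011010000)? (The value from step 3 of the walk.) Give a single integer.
Answer: 34

Derivation:
vaddr = 720: l1_idx=5, l2_idx=5
L1[5] = 0; L2[0][5] = 34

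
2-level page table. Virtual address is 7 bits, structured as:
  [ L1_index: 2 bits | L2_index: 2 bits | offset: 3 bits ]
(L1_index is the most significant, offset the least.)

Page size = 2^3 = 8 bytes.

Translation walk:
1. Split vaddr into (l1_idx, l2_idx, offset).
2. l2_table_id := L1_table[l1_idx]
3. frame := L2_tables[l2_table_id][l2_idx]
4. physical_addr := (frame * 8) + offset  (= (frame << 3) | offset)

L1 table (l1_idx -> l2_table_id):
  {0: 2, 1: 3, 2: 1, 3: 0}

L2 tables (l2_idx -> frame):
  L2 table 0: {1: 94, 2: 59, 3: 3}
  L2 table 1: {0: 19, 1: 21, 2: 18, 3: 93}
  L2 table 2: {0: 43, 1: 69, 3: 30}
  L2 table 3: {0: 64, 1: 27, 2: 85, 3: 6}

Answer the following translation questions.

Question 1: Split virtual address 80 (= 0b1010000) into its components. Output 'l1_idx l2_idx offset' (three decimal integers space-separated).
Answer: 2 2 0

Derivation:
vaddr = 80 = 0b1010000
  top 2 bits -> l1_idx = 2
  next 2 bits -> l2_idx = 2
  bottom 3 bits -> offset = 0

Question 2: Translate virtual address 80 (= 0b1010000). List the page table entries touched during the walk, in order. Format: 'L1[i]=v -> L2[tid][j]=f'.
vaddr = 80 = 0b1010000
Split: l1_idx=2, l2_idx=2, offset=0

Answer: L1[2]=1 -> L2[1][2]=18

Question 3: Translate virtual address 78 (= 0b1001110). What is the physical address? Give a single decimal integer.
vaddr = 78 = 0b1001110
Split: l1_idx=2, l2_idx=1, offset=6
L1[2] = 1
L2[1][1] = 21
paddr = 21 * 8 + 6 = 174

Answer: 174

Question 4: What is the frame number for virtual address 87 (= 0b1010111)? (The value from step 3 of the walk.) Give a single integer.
Answer: 18

Derivation:
vaddr = 87: l1_idx=2, l2_idx=2
L1[2] = 1; L2[1][2] = 18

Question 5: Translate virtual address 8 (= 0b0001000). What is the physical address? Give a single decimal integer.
Answer: 552

Derivation:
vaddr = 8 = 0b0001000
Split: l1_idx=0, l2_idx=1, offset=0
L1[0] = 2
L2[2][1] = 69
paddr = 69 * 8 + 0 = 552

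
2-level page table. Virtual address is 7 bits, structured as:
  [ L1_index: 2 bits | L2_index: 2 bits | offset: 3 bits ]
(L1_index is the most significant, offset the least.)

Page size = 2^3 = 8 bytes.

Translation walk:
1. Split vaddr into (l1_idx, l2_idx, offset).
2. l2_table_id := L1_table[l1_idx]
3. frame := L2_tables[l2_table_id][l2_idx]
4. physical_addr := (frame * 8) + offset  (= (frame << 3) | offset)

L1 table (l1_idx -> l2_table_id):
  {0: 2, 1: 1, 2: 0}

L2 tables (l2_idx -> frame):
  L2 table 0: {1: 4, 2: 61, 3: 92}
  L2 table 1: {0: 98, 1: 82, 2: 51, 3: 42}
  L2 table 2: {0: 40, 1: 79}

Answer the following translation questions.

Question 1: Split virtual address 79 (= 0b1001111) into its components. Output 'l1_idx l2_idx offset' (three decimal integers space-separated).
vaddr = 79 = 0b1001111
  top 2 bits -> l1_idx = 2
  next 2 bits -> l2_idx = 1
  bottom 3 bits -> offset = 7

Answer: 2 1 7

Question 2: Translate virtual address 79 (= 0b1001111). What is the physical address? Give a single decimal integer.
Answer: 39

Derivation:
vaddr = 79 = 0b1001111
Split: l1_idx=2, l2_idx=1, offset=7
L1[2] = 0
L2[0][1] = 4
paddr = 4 * 8 + 7 = 39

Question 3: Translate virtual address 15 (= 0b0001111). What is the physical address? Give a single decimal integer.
Answer: 639

Derivation:
vaddr = 15 = 0b0001111
Split: l1_idx=0, l2_idx=1, offset=7
L1[0] = 2
L2[2][1] = 79
paddr = 79 * 8 + 7 = 639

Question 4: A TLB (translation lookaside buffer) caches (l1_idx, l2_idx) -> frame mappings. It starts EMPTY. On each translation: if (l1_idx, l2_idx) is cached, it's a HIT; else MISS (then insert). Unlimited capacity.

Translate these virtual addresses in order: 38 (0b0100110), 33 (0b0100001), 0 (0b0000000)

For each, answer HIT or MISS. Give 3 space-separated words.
Answer: MISS HIT MISS

Derivation:
vaddr=38: (1,0) not in TLB -> MISS, insert
vaddr=33: (1,0) in TLB -> HIT
vaddr=0: (0,0) not in TLB -> MISS, insert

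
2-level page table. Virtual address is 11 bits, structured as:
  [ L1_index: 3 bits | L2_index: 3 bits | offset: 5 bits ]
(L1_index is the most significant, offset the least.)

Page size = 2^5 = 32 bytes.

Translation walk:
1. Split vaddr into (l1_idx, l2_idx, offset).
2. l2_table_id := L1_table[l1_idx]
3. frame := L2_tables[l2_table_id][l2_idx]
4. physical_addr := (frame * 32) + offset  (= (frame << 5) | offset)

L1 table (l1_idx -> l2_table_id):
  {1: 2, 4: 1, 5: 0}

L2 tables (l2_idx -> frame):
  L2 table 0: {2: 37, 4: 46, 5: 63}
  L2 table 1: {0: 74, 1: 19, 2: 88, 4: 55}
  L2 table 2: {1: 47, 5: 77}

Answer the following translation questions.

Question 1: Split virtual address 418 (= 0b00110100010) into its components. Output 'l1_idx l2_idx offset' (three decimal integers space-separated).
vaddr = 418 = 0b00110100010
  top 3 bits -> l1_idx = 1
  next 3 bits -> l2_idx = 5
  bottom 5 bits -> offset = 2

Answer: 1 5 2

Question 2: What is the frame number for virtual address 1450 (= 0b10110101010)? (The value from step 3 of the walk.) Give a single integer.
Answer: 63

Derivation:
vaddr = 1450: l1_idx=5, l2_idx=5
L1[5] = 0; L2[0][5] = 63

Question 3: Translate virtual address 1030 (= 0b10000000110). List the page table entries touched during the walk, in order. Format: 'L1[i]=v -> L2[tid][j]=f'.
vaddr = 1030 = 0b10000000110
Split: l1_idx=4, l2_idx=0, offset=6

Answer: L1[4]=1 -> L2[1][0]=74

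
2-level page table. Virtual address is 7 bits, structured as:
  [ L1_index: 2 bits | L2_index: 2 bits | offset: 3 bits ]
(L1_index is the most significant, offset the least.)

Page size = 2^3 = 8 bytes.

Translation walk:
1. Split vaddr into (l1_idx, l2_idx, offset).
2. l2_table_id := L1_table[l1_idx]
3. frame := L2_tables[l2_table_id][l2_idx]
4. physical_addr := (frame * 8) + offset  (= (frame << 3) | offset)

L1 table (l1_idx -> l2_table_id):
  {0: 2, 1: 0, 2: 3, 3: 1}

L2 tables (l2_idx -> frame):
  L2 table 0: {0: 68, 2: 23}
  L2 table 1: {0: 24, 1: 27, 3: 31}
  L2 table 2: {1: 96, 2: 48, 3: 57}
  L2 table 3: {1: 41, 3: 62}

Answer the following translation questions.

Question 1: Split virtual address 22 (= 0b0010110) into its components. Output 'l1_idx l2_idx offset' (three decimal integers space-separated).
vaddr = 22 = 0b0010110
  top 2 bits -> l1_idx = 0
  next 2 bits -> l2_idx = 2
  bottom 3 bits -> offset = 6

Answer: 0 2 6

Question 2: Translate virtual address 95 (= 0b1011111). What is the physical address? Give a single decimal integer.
Answer: 503

Derivation:
vaddr = 95 = 0b1011111
Split: l1_idx=2, l2_idx=3, offset=7
L1[2] = 3
L2[3][3] = 62
paddr = 62 * 8 + 7 = 503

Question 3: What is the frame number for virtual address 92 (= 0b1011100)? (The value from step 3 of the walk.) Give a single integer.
Answer: 62

Derivation:
vaddr = 92: l1_idx=2, l2_idx=3
L1[2] = 3; L2[3][3] = 62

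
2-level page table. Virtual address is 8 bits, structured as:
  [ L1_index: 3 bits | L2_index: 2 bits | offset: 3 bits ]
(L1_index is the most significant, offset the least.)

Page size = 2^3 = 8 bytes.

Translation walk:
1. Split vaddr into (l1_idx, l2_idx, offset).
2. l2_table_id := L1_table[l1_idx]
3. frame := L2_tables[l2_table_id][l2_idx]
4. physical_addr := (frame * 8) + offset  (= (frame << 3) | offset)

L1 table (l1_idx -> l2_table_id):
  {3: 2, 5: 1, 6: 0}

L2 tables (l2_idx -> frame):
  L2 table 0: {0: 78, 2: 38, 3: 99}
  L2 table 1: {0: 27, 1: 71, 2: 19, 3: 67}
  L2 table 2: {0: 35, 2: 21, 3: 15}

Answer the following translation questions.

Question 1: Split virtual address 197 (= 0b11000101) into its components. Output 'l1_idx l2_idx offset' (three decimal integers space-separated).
vaddr = 197 = 0b11000101
  top 3 bits -> l1_idx = 6
  next 2 bits -> l2_idx = 0
  bottom 3 bits -> offset = 5

Answer: 6 0 5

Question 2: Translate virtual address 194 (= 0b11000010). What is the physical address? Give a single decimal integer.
Answer: 626

Derivation:
vaddr = 194 = 0b11000010
Split: l1_idx=6, l2_idx=0, offset=2
L1[6] = 0
L2[0][0] = 78
paddr = 78 * 8 + 2 = 626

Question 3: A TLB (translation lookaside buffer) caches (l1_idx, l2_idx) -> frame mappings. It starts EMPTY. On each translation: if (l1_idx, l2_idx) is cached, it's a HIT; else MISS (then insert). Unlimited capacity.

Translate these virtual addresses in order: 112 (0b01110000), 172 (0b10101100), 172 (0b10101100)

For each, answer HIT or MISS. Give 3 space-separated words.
Answer: MISS MISS HIT

Derivation:
vaddr=112: (3,2) not in TLB -> MISS, insert
vaddr=172: (5,1) not in TLB -> MISS, insert
vaddr=172: (5,1) in TLB -> HIT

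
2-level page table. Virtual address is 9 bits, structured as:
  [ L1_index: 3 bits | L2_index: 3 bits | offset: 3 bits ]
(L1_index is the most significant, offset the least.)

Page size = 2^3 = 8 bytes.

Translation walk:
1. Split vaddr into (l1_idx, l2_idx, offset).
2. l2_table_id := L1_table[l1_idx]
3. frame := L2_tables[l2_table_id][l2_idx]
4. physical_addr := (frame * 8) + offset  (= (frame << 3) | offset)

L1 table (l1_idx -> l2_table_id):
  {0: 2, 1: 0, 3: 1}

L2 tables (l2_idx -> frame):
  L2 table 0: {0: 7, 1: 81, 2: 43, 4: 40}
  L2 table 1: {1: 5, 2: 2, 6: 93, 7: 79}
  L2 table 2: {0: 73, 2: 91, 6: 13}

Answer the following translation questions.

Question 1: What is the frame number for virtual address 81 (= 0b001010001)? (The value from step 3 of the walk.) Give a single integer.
Answer: 43

Derivation:
vaddr = 81: l1_idx=1, l2_idx=2
L1[1] = 0; L2[0][2] = 43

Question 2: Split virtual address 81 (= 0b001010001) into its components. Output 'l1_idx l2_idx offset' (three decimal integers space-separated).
vaddr = 81 = 0b001010001
  top 3 bits -> l1_idx = 1
  next 3 bits -> l2_idx = 2
  bottom 3 bits -> offset = 1

Answer: 1 2 1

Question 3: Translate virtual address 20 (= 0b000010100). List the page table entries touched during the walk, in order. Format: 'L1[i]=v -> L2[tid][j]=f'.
Answer: L1[0]=2 -> L2[2][2]=91

Derivation:
vaddr = 20 = 0b000010100
Split: l1_idx=0, l2_idx=2, offset=4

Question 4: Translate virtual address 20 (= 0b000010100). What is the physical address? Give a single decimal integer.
Answer: 732

Derivation:
vaddr = 20 = 0b000010100
Split: l1_idx=0, l2_idx=2, offset=4
L1[0] = 2
L2[2][2] = 91
paddr = 91 * 8 + 4 = 732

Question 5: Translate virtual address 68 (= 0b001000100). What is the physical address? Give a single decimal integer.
Answer: 60

Derivation:
vaddr = 68 = 0b001000100
Split: l1_idx=1, l2_idx=0, offset=4
L1[1] = 0
L2[0][0] = 7
paddr = 7 * 8 + 4 = 60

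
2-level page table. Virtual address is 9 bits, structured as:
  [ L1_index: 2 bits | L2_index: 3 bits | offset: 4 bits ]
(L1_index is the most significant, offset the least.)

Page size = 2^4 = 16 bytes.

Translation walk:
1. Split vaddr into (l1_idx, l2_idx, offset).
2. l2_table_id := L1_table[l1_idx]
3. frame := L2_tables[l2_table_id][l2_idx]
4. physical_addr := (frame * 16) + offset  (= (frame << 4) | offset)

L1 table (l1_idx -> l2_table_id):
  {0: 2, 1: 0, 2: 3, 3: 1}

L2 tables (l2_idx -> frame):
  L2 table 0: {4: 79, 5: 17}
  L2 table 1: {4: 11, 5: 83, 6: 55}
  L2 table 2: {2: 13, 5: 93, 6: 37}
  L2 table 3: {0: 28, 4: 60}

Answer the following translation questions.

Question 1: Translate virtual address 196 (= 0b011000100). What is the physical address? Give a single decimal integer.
vaddr = 196 = 0b011000100
Split: l1_idx=1, l2_idx=4, offset=4
L1[1] = 0
L2[0][4] = 79
paddr = 79 * 16 + 4 = 1268

Answer: 1268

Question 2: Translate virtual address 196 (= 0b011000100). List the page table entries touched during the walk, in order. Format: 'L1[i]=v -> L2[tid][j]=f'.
vaddr = 196 = 0b011000100
Split: l1_idx=1, l2_idx=4, offset=4

Answer: L1[1]=0 -> L2[0][4]=79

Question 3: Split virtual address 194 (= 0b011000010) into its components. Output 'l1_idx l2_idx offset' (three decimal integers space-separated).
Answer: 1 4 2

Derivation:
vaddr = 194 = 0b011000010
  top 2 bits -> l1_idx = 1
  next 3 bits -> l2_idx = 4
  bottom 4 bits -> offset = 2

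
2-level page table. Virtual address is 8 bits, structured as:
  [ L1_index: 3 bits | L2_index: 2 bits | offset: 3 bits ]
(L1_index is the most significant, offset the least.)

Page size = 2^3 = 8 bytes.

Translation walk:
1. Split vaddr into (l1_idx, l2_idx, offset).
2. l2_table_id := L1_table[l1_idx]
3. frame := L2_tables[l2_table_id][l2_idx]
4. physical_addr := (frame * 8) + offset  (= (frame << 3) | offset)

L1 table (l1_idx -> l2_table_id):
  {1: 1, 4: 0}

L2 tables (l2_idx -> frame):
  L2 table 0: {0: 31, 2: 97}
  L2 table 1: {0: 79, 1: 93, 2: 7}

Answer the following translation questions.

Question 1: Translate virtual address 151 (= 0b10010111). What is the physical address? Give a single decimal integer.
vaddr = 151 = 0b10010111
Split: l1_idx=4, l2_idx=2, offset=7
L1[4] = 0
L2[0][2] = 97
paddr = 97 * 8 + 7 = 783

Answer: 783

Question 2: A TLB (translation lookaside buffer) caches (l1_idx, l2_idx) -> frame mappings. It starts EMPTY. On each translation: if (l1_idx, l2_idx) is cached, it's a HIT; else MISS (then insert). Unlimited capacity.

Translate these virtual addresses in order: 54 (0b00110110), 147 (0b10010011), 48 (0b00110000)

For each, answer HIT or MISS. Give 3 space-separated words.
vaddr=54: (1,2) not in TLB -> MISS, insert
vaddr=147: (4,2) not in TLB -> MISS, insert
vaddr=48: (1,2) in TLB -> HIT

Answer: MISS MISS HIT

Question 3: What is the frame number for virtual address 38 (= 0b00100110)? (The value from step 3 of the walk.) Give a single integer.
vaddr = 38: l1_idx=1, l2_idx=0
L1[1] = 1; L2[1][0] = 79

Answer: 79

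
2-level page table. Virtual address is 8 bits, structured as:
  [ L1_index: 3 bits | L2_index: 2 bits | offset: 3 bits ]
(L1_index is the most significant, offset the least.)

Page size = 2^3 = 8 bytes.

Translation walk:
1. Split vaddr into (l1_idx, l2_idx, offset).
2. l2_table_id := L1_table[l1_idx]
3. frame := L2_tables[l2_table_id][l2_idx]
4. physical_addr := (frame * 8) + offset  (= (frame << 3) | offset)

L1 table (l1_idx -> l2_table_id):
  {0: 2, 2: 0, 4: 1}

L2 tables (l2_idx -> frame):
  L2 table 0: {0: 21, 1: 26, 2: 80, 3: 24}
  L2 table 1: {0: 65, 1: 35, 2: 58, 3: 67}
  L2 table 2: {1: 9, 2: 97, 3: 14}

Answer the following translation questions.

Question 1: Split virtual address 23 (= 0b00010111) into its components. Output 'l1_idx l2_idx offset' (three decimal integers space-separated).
Answer: 0 2 7

Derivation:
vaddr = 23 = 0b00010111
  top 3 bits -> l1_idx = 0
  next 2 bits -> l2_idx = 2
  bottom 3 bits -> offset = 7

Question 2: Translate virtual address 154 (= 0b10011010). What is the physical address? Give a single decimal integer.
vaddr = 154 = 0b10011010
Split: l1_idx=4, l2_idx=3, offset=2
L1[4] = 1
L2[1][3] = 67
paddr = 67 * 8 + 2 = 538

Answer: 538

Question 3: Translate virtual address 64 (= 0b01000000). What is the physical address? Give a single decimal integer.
vaddr = 64 = 0b01000000
Split: l1_idx=2, l2_idx=0, offset=0
L1[2] = 0
L2[0][0] = 21
paddr = 21 * 8 + 0 = 168

Answer: 168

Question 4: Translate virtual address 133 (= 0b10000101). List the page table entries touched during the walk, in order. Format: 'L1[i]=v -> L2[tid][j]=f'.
vaddr = 133 = 0b10000101
Split: l1_idx=4, l2_idx=0, offset=5

Answer: L1[4]=1 -> L2[1][0]=65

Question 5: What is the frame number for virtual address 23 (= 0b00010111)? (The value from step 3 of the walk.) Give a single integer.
Answer: 97

Derivation:
vaddr = 23: l1_idx=0, l2_idx=2
L1[0] = 2; L2[2][2] = 97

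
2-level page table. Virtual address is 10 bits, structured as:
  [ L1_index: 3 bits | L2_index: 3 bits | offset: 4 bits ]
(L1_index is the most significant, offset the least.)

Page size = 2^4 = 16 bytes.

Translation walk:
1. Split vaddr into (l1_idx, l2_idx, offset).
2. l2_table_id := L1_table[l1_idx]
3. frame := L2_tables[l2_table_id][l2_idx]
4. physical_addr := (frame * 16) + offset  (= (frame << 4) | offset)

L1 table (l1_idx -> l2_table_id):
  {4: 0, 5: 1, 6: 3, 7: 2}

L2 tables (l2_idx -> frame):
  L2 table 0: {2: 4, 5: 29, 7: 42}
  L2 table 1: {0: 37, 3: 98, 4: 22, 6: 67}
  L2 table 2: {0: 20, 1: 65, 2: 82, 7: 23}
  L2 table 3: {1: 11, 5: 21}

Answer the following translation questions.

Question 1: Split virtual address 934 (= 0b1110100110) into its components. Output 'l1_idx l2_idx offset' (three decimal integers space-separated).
vaddr = 934 = 0b1110100110
  top 3 bits -> l1_idx = 7
  next 3 bits -> l2_idx = 2
  bottom 4 bits -> offset = 6

Answer: 7 2 6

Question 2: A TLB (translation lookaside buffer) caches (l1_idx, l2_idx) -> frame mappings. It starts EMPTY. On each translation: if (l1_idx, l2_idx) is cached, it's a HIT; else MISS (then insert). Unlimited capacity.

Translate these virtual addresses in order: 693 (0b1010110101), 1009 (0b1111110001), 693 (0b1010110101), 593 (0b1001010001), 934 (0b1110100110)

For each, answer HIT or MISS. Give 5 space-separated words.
Answer: MISS MISS HIT MISS MISS

Derivation:
vaddr=693: (5,3) not in TLB -> MISS, insert
vaddr=1009: (7,7) not in TLB -> MISS, insert
vaddr=693: (5,3) in TLB -> HIT
vaddr=593: (4,5) not in TLB -> MISS, insert
vaddr=934: (7,2) not in TLB -> MISS, insert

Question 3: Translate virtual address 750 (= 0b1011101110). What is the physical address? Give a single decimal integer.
Answer: 1086

Derivation:
vaddr = 750 = 0b1011101110
Split: l1_idx=5, l2_idx=6, offset=14
L1[5] = 1
L2[1][6] = 67
paddr = 67 * 16 + 14 = 1086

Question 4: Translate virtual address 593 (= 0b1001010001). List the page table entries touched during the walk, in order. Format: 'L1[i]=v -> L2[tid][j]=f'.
vaddr = 593 = 0b1001010001
Split: l1_idx=4, l2_idx=5, offset=1

Answer: L1[4]=0 -> L2[0][5]=29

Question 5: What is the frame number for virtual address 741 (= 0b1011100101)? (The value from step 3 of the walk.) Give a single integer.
Answer: 67

Derivation:
vaddr = 741: l1_idx=5, l2_idx=6
L1[5] = 1; L2[1][6] = 67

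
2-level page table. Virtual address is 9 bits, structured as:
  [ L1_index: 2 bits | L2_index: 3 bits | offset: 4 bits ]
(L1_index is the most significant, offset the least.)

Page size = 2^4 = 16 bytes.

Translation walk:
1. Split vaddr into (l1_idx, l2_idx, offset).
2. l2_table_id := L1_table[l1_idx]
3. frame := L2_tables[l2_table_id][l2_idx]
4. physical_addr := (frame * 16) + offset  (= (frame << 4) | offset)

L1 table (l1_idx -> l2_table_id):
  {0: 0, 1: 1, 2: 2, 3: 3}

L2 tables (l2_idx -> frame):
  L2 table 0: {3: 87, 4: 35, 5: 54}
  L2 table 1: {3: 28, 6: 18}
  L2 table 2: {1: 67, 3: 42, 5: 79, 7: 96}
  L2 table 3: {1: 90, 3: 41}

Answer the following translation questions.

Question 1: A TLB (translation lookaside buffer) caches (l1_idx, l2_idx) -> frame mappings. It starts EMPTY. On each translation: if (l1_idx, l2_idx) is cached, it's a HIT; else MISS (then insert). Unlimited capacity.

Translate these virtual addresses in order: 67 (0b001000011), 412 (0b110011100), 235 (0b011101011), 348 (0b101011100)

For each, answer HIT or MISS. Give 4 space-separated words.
Answer: MISS MISS MISS MISS

Derivation:
vaddr=67: (0,4) not in TLB -> MISS, insert
vaddr=412: (3,1) not in TLB -> MISS, insert
vaddr=235: (1,6) not in TLB -> MISS, insert
vaddr=348: (2,5) not in TLB -> MISS, insert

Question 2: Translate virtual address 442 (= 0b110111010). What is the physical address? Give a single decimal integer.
Answer: 666

Derivation:
vaddr = 442 = 0b110111010
Split: l1_idx=3, l2_idx=3, offset=10
L1[3] = 3
L2[3][3] = 41
paddr = 41 * 16 + 10 = 666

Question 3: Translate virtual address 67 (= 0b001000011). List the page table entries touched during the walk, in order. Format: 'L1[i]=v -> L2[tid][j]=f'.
vaddr = 67 = 0b001000011
Split: l1_idx=0, l2_idx=4, offset=3

Answer: L1[0]=0 -> L2[0][4]=35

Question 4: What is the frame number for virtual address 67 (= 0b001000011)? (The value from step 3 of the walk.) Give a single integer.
Answer: 35

Derivation:
vaddr = 67: l1_idx=0, l2_idx=4
L1[0] = 0; L2[0][4] = 35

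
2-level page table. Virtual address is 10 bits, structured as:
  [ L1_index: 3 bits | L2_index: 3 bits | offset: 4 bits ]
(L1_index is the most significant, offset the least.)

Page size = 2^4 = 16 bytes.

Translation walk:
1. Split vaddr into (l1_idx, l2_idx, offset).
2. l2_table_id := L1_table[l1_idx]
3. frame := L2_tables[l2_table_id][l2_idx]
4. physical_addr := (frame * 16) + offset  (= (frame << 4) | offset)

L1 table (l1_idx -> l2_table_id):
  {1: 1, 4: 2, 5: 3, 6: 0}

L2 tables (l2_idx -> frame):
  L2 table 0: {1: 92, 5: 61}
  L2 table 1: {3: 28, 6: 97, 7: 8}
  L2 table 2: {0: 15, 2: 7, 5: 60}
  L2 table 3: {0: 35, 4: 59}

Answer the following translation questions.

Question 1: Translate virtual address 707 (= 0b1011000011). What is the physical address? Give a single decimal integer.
vaddr = 707 = 0b1011000011
Split: l1_idx=5, l2_idx=4, offset=3
L1[5] = 3
L2[3][4] = 59
paddr = 59 * 16 + 3 = 947

Answer: 947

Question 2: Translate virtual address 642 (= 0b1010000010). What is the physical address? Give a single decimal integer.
Answer: 562

Derivation:
vaddr = 642 = 0b1010000010
Split: l1_idx=5, l2_idx=0, offset=2
L1[5] = 3
L2[3][0] = 35
paddr = 35 * 16 + 2 = 562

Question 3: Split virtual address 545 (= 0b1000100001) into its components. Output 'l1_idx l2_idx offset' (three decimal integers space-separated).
Answer: 4 2 1

Derivation:
vaddr = 545 = 0b1000100001
  top 3 bits -> l1_idx = 4
  next 3 bits -> l2_idx = 2
  bottom 4 bits -> offset = 1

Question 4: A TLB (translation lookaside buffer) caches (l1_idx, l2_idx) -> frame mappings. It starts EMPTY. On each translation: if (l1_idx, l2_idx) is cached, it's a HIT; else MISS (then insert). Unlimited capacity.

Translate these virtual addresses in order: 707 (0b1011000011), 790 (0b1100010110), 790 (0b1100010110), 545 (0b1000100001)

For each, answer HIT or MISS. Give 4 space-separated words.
vaddr=707: (5,4) not in TLB -> MISS, insert
vaddr=790: (6,1) not in TLB -> MISS, insert
vaddr=790: (6,1) in TLB -> HIT
vaddr=545: (4,2) not in TLB -> MISS, insert

Answer: MISS MISS HIT MISS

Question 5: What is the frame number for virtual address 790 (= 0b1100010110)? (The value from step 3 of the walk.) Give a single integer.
vaddr = 790: l1_idx=6, l2_idx=1
L1[6] = 0; L2[0][1] = 92

Answer: 92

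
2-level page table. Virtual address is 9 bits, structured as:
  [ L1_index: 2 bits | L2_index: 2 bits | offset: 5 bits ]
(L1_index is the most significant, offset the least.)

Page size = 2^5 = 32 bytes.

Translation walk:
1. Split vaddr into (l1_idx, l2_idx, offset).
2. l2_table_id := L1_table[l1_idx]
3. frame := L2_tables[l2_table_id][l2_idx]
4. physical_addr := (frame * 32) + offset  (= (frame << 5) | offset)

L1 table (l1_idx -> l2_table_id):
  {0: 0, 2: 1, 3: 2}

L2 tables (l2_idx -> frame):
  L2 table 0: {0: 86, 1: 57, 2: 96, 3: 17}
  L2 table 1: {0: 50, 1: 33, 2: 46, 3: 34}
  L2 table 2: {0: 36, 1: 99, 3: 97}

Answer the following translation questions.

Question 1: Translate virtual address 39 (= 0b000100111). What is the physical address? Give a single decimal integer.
vaddr = 39 = 0b000100111
Split: l1_idx=0, l2_idx=1, offset=7
L1[0] = 0
L2[0][1] = 57
paddr = 57 * 32 + 7 = 1831

Answer: 1831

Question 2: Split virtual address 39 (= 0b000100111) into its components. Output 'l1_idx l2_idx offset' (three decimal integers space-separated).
vaddr = 39 = 0b000100111
  top 2 bits -> l1_idx = 0
  next 2 bits -> l2_idx = 1
  bottom 5 bits -> offset = 7

Answer: 0 1 7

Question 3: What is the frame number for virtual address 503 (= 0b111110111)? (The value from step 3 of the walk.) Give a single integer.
vaddr = 503: l1_idx=3, l2_idx=3
L1[3] = 2; L2[2][3] = 97

Answer: 97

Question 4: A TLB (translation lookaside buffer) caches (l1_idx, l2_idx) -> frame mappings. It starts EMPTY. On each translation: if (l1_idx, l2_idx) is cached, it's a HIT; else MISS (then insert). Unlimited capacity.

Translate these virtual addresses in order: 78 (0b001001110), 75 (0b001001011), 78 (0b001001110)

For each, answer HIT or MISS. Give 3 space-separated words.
Answer: MISS HIT HIT

Derivation:
vaddr=78: (0,2) not in TLB -> MISS, insert
vaddr=75: (0,2) in TLB -> HIT
vaddr=78: (0,2) in TLB -> HIT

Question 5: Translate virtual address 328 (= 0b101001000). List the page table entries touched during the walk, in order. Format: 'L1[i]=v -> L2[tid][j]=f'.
Answer: L1[2]=1 -> L2[1][2]=46

Derivation:
vaddr = 328 = 0b101001000
Split: l1_idx=2, l2_idx=2, offset=8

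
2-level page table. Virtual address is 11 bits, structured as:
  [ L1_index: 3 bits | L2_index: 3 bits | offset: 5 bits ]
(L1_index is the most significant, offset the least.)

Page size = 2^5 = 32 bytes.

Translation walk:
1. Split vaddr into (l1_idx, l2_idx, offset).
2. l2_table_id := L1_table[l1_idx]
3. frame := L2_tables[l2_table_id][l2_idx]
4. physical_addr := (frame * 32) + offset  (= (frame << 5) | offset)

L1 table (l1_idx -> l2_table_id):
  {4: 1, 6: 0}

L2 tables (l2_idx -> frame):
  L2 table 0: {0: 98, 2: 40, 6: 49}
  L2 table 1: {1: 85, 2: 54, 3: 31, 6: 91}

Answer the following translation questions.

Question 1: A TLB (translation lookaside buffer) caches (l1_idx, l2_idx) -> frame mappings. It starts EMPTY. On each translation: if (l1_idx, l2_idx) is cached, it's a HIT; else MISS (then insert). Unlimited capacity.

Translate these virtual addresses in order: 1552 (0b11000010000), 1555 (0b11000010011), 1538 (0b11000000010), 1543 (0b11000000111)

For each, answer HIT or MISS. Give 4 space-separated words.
vaddr=1552: (6,0) not in TLB -> MISS, insert
vaddr=1555: (6,0) in TLB -> HIT
vaddr=1538: (6,0) in TLB -> HIT
vaddr=1543: (6,0) in TLB -> HIT

Answer: MISS HIT HIT HIT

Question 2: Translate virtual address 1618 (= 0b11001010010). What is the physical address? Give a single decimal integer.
Answer: 1298

Derivation:
vaddr = 1618 = 0b11001010010
Split: l1_idx=6, l2_idx=2, offset=18
L1[6] = 0
L2[0][2] = 40
paddr = 40 * 32 + 18 = 1298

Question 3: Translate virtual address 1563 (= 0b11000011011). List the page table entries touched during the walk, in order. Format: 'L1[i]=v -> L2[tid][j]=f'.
vaddr = 1563 = 0b11000011011
Split: l1_idx=6, l2_idx=0, offset=27

Answer: L1[6]=0 -> L2[0][0]=98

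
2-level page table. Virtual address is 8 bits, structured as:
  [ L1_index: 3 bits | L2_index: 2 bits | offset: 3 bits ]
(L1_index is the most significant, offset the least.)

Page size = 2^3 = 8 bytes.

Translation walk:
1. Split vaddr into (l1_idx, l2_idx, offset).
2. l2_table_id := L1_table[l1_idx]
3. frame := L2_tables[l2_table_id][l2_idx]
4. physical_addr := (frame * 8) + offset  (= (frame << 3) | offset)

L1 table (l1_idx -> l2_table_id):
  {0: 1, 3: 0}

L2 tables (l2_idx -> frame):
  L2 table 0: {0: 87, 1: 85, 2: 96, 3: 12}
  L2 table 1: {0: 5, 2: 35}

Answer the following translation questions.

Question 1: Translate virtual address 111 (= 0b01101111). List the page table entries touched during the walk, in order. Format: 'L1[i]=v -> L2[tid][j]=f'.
vaddr = 111 = 0b01101111
Split: l1_idx=3, l2_idx=1, offset=7

Answer: L1[3]=0 -> L2[0][1]=85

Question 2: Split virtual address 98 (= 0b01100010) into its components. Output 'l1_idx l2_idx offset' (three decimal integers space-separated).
vaddr = 98 = 0b01100010
  top 3 bits -> l1_idx = 3
  next 2 bits -> l2_idx = 0
  bottom 3 bits -> offset = 2

Answer: 3 0 2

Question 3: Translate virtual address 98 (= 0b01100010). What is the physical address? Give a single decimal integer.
Answer: 698

Derivation:
vaddr = 98 = 0b01100010
Split: l1_idx=3, l2_idx=0, offset=2
L1[3] = 0
L2[0][0] = 87
paddr = 87 * 8 + 2 = 698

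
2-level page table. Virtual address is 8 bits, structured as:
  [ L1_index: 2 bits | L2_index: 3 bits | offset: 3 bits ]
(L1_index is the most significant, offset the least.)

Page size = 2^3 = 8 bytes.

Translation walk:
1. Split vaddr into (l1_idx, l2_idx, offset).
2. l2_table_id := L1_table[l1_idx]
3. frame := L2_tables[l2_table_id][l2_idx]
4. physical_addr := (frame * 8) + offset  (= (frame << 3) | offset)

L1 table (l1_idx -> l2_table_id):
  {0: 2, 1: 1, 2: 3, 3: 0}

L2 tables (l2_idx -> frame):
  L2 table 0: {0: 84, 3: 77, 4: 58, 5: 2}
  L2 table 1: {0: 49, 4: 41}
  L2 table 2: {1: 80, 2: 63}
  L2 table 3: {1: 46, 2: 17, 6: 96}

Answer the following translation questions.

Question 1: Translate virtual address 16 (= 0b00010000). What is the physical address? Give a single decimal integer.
Answer: 504

Derivation:
vaddr = 16 = 0b00010000
Split: l1_idx=0, l2_idx=2, offset=0
L1[0] = 2
L2[2][2] = 63
paddr = 63 * 8 + 0 = 504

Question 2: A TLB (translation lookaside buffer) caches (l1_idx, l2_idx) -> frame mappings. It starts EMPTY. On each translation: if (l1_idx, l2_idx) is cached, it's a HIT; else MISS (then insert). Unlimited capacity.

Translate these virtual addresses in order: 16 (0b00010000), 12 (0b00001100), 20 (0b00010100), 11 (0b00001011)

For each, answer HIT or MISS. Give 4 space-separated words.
Answer: MISS MISS HIT HIT

Derivation:
vaddr=16: (0,2) not in TLB -> MISS, insert
vaddr=12: (0,1) not in TLB -> MISS, insert
vaddr=20: (0,2) in TLB -> HIT
vaddr=11: (0,1) in TLB -> HIT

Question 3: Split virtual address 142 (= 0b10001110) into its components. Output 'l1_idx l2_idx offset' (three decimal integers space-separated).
Answer: 2 1 6

Derivation:
vaddr = 142 = 0b10001110
  top 2 bits -> l1_idx = 2
  next 3 bits -> l2_idx = 1
  bottom 3 bits -> offset = 6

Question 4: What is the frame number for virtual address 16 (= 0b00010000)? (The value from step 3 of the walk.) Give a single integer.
vaddr = 16: l1_idx=0, l2_idx=2
L1[0] = 2; L2[2][2] = 63

Answer: 63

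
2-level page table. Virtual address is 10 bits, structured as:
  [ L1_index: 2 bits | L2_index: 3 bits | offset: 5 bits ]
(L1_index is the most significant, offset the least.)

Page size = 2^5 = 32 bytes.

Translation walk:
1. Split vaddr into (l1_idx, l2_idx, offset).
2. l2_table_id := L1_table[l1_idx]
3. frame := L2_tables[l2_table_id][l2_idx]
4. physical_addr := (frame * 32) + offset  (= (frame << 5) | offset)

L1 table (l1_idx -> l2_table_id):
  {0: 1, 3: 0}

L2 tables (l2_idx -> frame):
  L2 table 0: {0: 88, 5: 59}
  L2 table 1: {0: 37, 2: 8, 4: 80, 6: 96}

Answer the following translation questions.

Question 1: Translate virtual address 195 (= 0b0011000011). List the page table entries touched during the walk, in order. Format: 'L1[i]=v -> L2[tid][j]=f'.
vaddr = 195 = 0b0011000011
Split: l1_idx=0, l2_idx=6, offset=3

Answer: L1[0]=1 -> L2[1][6]=96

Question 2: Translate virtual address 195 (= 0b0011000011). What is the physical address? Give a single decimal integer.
vaddr = 195 = 0b0011000011
Split: l1_idx=0, l2_idx=6, offset=3
L1[0] = 1
L2[1][6] = 96
paddr = 96 * 32 + 3 = 3075

Answer: 3075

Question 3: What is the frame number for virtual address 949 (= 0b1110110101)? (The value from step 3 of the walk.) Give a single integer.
Answer: 59

Derivation:
vaddr = 949: l1_idx=3, l2_idx=5
L1[3] = 0; L2[0][5] = 59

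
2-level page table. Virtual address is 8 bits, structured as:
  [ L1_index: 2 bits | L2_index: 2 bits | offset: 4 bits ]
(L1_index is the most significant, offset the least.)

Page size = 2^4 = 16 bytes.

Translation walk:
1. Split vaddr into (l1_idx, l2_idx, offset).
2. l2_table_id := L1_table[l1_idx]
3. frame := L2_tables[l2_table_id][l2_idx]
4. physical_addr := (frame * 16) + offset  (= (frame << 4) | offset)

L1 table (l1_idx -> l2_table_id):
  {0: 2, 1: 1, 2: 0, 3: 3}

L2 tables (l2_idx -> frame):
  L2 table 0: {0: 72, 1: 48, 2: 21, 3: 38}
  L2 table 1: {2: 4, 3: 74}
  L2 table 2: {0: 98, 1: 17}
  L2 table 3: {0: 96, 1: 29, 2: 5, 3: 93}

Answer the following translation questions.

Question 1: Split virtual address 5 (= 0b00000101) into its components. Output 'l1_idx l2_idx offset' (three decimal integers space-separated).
vaddr = 5 = 0b00000101
  top 2 bits -> l1_idx = 0
  next 2 bits -> l2_idx = 0
  bottom 4 bits -> offset = 5

Answer: 0 0 5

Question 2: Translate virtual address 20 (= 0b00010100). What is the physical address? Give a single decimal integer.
Answer: 276

Derivation:
vaddr = 20 = 0b00010100
Split: l1_idx=0, l2_idx=1, offset=4
L1[0] = 2
L2[2][1] = 17
paddr = 17 * 16 + 4 = 276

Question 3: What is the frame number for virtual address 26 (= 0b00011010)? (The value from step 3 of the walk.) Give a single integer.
vaddr = 26: l1_idx=0, l2_idx=1
L1[0] = 2; L2[2][1] = 17

Answer: 17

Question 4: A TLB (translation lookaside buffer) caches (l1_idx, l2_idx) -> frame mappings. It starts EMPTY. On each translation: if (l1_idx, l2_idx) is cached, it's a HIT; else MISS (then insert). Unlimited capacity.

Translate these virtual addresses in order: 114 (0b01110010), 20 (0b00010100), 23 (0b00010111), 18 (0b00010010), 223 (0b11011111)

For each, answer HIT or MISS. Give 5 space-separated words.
Answer: MISS MISS HIT HIT MISS

Derivation:
vaddr=114: (1,3) not in TLB -> MISS, insert
vaddr=20: (0,1) not in TLB -> MISS, insert
vaddr=23: (0,1) in TLB -> HIT
vaddr=18: (0,1) in TLB -> HIT
vaddr=223: (3,1) not in TLB -> MISS, insert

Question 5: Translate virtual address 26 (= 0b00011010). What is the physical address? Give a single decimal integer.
Answer: 282

Derivation:
vaddr = 26 = 0b00011010
Split: l1_idx=0, l2_idx=1, offset=10
L1[0] = 2
L2[2][1] = 17
paddr = 17 * 16 + 10 = 282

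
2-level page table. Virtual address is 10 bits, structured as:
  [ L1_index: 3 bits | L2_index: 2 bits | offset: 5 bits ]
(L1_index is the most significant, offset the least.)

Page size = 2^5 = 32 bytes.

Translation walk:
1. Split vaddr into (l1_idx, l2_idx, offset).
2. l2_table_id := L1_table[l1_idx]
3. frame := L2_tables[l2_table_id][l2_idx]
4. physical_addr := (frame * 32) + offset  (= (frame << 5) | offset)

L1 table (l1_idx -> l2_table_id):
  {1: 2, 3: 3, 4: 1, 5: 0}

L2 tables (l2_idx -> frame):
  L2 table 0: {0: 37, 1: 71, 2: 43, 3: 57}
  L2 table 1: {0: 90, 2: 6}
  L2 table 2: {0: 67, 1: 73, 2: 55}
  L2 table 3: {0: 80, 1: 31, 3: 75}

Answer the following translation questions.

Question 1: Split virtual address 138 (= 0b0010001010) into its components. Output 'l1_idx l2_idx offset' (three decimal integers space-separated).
Answer: 1 0 10

Derivation:
vaddr = 138 = 0b0010001010
  top 3 bits -> l1_idx = 1
  next 2 bits -> l2_idx = 0
  bottom 5 bits -> offset = 10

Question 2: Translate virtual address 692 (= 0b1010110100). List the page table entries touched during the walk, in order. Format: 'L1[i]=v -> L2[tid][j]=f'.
vaddr = 692 = 0b1010110100
Split: l1_idx=5, l2_idx=1, offset=20

Answer: L1[5]=0 -> L2[0][1]=71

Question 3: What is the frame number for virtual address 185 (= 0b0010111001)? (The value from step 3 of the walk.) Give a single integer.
vaddr = 185: l1_idx=1, l2_idx=1
L1[1] = 2; L2[2][1] = 73

Answer: 73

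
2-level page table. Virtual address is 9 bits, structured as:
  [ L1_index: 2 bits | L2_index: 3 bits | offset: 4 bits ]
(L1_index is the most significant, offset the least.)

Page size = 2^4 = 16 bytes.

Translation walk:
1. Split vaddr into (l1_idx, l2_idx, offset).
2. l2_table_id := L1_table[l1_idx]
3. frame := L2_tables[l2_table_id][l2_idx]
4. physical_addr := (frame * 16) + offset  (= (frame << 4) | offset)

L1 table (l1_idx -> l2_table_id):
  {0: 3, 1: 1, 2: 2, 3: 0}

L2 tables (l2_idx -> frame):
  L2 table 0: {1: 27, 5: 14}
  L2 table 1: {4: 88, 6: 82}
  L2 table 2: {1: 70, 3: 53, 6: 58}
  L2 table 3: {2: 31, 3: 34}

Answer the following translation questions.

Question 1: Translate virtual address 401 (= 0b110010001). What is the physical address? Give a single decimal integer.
Answer: 433

Derivation:
vaddr = 401 = 0b110010001
Split: l1_idx=3, l2_idx=1, offset=1
L1[3] = 0
L2[0][1] = 27
paddr = 27 * 16 + 1 = 433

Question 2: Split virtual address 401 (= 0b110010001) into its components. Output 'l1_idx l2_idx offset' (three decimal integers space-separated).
Answer: 3 1 1

Derivation:
vaddr = 401 = 0b110010001
  top 2 bits -> l1_idx = 3
  next 3 bits -> l2_idx = 1
  bottom 4 bits -> offset = 1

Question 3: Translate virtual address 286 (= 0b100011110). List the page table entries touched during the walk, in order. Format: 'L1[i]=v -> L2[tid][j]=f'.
Answer: L1[2]=2 -> L2[2][1]=70

Derivation:
vaddr = 286 = 0b100011110
Split: l1_idx=2, l2_idx=1, offset=14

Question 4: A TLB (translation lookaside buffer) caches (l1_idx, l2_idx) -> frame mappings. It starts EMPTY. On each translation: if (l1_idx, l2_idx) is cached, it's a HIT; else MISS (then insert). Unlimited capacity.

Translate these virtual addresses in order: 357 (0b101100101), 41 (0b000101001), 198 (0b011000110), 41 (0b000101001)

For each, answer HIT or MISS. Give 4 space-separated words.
vaddr=357: (2,6) not in TLB -> MISS, insert
vaddr=41: (0,2) not in TLB -> MISS, insert
vaddr=198: (1,4) not in TLB -> MISS, insert
vaddr=41: (0,2) in TLB -> HIT

Answer: MISS MISS MISS HIT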